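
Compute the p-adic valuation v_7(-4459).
v_7(-4459) = 3

v_7(n) is the largest exponent k such that 7^k divides n. Factor out: -4459 = -7^3 · 13. (Sign doesn't affect v_p.) So v_7(-4459) = 3.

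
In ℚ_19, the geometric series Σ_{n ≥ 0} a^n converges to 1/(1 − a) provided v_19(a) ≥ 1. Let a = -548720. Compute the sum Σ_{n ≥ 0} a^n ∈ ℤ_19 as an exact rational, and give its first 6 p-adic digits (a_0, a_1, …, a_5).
Σ a^n = 1/(1 − a) = 1/548721;  first 6 digits = (1, 0, 0, 15, 14, 18)

v_19(a) = 3 ≥ 1, so the series converges in ℤ_19 to 1/(1 − a) = 1/(1 − (-548720)) = 1/548721. Expand this rational in ℤ_19: compute digits iteratively via d_i = x_i mod 19, x_{i+1} = (x_i − d_i)/19. The first 6 digits are (1, 0, 0, 15, 14, 18).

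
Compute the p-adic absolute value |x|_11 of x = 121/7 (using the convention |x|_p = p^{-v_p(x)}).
|121/7|_11 = 1/121

Step 1 — compute v_11(x) by factoring powers of 11 out of the numerator and denominator: v_11(121/7) = 2. Step 2 — apply |x|_p = p^{-v_p(x)} = 11^{-2} = 1/121.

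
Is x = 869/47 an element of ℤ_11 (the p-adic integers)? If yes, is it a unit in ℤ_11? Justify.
x ∈ ℤ_11 but not a unit; v_11(x) = 1 > 0

ℤ_11 = {x ∈ ℚ_11 : v_11(x) ≥ 0} and ℤ_11^× = {x ∈ ℤ_11 : v_11(x) = 0}. Here v_11(869/47) = v_11(num) − v_11(den) = 1; compare against these criteria.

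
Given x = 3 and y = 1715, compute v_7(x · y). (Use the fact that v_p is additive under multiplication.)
v_7(5145) = 3

v_p(x) = 0 (factor: 3 = 7^0 · 3); v_p(y) = 3 (factor: 1715 = 7^3 · 5). Additivity: v_p(xy) = v_p(x) + v_p(y) = 0 + 3 = 3. (Direct check: xy = 5145 = 7^3 · (15).)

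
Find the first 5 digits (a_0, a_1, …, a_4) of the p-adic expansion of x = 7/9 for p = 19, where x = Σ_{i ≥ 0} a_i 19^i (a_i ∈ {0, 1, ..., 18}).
(a_0, …, a_4) = (5, 4, 4, 4, 4)

v_19(7/9) = 0 (numerator and denominator both coprime to 19), so x ∈ ℤ_19^×. Compute digits iteratively via a_i = x_i mod 19, x_{i+1} = (x_i − a_i)/19, with x_0 = x:
  x_0 = 7/9;  a_0 = 5;  x_1 = (x_0 − 5)/19 = -2/9
  x_1 = -2/9;  a_1 = 4;  x_2 = (x_1 − 4)/19 = -2/9
  x_2 = -2/9;  a_2 = 4;  x_3 = (x_2 − 4)/19 = -2/9
  x_3 = -2/9;  a_3 = 4;  x_4 = (x_3 − 4)/19 = -2/9
  x_4 = -2/9;  a_4 = 4;  x_5 = (x_4 − 4)/19 = -2/9
Digits: (5, 4, 4, 4, 4).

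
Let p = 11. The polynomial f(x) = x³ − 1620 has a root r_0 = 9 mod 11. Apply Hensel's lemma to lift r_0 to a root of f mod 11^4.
r_3 = 5861 (mod 14641)

Hensel: r_{i+1} = r_i − f(r_i)/f′(r_i) mod 11^{i+2}, where f′(x) = 3x². Iterate:
  r_0 = 9 (mod 11)
  r_1 = 53 (mod 121)
  r_2 = 537 (mod 1331)
  r_3 = 5861 (mod 14641)
Final: r = 5861 with f(r) ≡ 0 mod 11^4.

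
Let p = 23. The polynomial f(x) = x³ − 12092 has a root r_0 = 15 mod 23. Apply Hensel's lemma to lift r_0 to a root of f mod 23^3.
r_2 = 11354 (mod 12167)

Hensel: r_{i+1} = r_i − f(r_i)/f′(r_i) mod 23^{i+2}, where f′(x) = 3x². Iterate:
  r_0 = 15 (mod 23)
  r_1 = 245 (mod 529)
  r_2 = 11354 (mod 12167)
Final: r = 11354 with f(r) ≡ 0 mod 23^3.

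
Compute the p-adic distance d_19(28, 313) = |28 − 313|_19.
d_19(28, 313) = 1/19

Step 1 — x − y = 28 − 313 = -285. Step 2 — v_19(-285) = 1 (factor: -285 = −(19^1 · 15); the sign does not affect v_p). Step 3 — |x − y|_19 = 19^{-1} = 1/19.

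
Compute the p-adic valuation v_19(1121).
v_19(1121) = 1

v_19(n) is the largest exponent k such that 19^k divides n. Factor out: 1121 = 19^1 · 59. (Sign doesn't affect v_p.) So v_19(1121) = 1.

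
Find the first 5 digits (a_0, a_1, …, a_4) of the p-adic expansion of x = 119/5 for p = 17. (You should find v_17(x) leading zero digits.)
(a_0, …, a_4) = (0, 15, 6, 3, 10)

v_17(119/5) = 1, so a_0 = ... = a_0 = 0. Factor out: x = 17^1 · u with u = 7/5 a unit in ℤ_17. Expand u iteratively via a_{v+i} = u_i mod 17, u_{i+1} = (u_i − a_{v+i})/17:
  u_0 = 7/5;  a_1 = 15;  u_1 = (u_0 − 15)/17 = -4/5
  u_1 = -4/5;  a_2 = 6;  u_2 = (u_1 − 6)/17 = -2/5
  u_2 = -2/5;  a_3 = 3;  u_3 = (u_2 − 3)/17 = -1/5
  u_3 = -1/5;  a_4 = 10;  u_4 = (u_3 − 10)/17 = -3/5
Digits: (0, 15, 6, 3, 10).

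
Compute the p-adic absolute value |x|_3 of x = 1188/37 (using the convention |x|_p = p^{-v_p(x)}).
|1188/37|_3 = 1/27

Step 1 — compute v_3(x) by factoring powers of 3 out of the numerator and denominator: v_3(1188/37) = 3. Step 2 — apply |x|_p = p^{-v_p(x)} = 3^{-3} = 1/27.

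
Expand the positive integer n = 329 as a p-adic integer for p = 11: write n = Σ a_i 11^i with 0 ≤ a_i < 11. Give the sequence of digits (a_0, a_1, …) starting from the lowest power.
(a_0, a_1, …) = (10, 7, 2)

Repeated division by 11 gives the digits low-to-high: 329 = 10 + 7·11^1 + 2·11^2. Digit sequence: (10, 7, 2).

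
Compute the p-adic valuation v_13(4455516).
v_13(4455516) = 5

v_13(n) is the largest exponent k such that 13^k divides n. Factor out: 4455516 = 13^5 · 12. (Sign doesn't affect v_p.) So v_13(4455516) = 5.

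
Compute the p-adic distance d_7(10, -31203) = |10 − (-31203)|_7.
d_7(10, -31203) = 1/2401

Step 1 — x − y = 10 − (-31203) = 31213. Step 2 — v_7(31213) = 4 (factor: 31213 = (7^4 · 13); the sign does not affect v_p). Step 3 — |x − y|_7 = 7^{-4} = 1/2401.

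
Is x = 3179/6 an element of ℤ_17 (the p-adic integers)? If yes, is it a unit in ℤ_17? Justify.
x ∈ ℤ_17 but not a unit; v_17(x) = 2 > 0

ℤ_17 = {x ∈ ℚ_17 : v_17(x) ≥ 0} and ℤ_17^× = {x ∈ ℤ_17 : v_17(x) = 0}. Here v_17(3179/6) = v_17(num) − v_17(den) = 2; compare against these criteria.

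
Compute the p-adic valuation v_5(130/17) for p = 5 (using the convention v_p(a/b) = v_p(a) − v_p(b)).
v_5(130/17) = 1

Factor powers of 5 from the numerator and denominator of the reduced fraction: 130 = 5^1 · 26 and 17 = 5^0 · 17. Apply v_p(a/b) = v_p(a) − v_p(b): v_5(130/17) = 1 − 0 = 1.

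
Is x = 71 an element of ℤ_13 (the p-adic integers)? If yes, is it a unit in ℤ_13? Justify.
x ∈ ℤ_13^× (unit); v_13(x) = 0

ℤ_13 = {x ∈ ℚ_13 : v_13(x) ≥ 0} and ℤ_13^× = {x ∈ ℤ_13 : v_13(x) = 0}. Here v_13(71) = v_13(num) − v_13(den) = 0; compare against these criteria.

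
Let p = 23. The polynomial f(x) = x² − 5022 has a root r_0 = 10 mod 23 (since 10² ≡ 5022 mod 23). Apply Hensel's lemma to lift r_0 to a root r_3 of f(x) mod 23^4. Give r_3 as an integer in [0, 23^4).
r_3 = 115631 (mod 279841)

Hensel's recurrence: r_{i+1} = r_i − f(r_i)·(f′(r_i))^{-1} mod 23^{i+2}, with f′(x) = 2x. Iterate:
  r_0 = 10 (mod 23)
  r_1 = 309 (mod 529)
  r_2 = 6128 (mod 12167)
  r_3 = 115631 (mod 279841)
Final: r_3 = 115631, and one checks f(r_3) ≡ 0 mod 23^4.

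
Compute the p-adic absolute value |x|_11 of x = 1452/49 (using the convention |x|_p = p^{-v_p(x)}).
|1452/49|_11 = 1/121

Step 1 — compute v_11(x) by factoring powers of 11 out of the numerator and denominator: v_11(1452/49) = 2. Step 2 — apply |x|_p = p^{-v_p(x)} = 11^{-2} = 1/121.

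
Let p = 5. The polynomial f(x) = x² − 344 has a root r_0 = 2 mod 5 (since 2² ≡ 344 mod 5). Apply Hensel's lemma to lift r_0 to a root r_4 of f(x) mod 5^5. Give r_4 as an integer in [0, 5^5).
r_4 = 437 (mod 3125)

Hensel's recurrence: r_{i+1} = r_i − f(r_i)·(f′(r_i))^{-1} mod 5^{i+2}, with f′(x) = 2x. Iterate:
  r_0 = 2 (mod 5)
  r_1 = 12 (mod 25)
  r_2 = 62 (mod 125)
  r_3 = 437 (mod 625)
  r_4 = 437 (mod 3125)
Final: r_4 = 437, and one checks f(r_4) ≡ 0 mod 5^5.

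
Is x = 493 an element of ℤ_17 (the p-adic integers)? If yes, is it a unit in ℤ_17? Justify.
x ∈ ℤ_17 but not a unit; v_17(x) = 1 > 0

ℤ_17 = {x ∈ ℚ_17 : v_17(x) ≥ 0} and ℤ_17^× = {x ∈ ℤ_17 : v_17(x) = 0}. Here v_17(493) = v_17(num) − v_17(den) = 1; compare against these criteria.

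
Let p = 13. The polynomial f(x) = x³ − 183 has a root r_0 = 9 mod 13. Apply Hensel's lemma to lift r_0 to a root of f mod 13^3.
r_2 = 737 (mod 2197)

Hensel: r_{i+1} = r_i − f(r_i)/f′(r_i) mod 13^{i+2}, where f′(x) = 3x². Iterate:
  r_0 = 9 (mod 13)
  r_1 = 61 (mod 169)
  r_2 = 737 (mod 2197)
Final: r = 737 with f(r) ≡ 0 mod 13^3.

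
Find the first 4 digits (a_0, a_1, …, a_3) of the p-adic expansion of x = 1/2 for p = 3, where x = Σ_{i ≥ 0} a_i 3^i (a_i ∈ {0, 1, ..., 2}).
(a_0, …, a_3) = (2, 1, 1, 1)

v_3(1/2) = 0 (numerator and denominator both coprime to 3), so x ∈ ℤ_3^×. Compute digits iteratively via a_i = x_i mod 3, x_{i+1} = (x_i − a_i)/3, with x_0 = x:
  x_0 = 1/2;  a_0 = 2;  x_1 = (x_0 − 2)/3 = -1/2
  x_1 = -1/2;  a_1 = 1;  x_2 = (x_1 − 1)/3 = -1/2
  x_2 = -1/2;  a_2 = 1;  x_3 = (x_2 − 1)/3 = -1/2
  x_3 = -1/2;  a_3 = 1;  x_4 = (x_3 − 1)/3 = -1/2
Digits: (2, 1, 1, 1).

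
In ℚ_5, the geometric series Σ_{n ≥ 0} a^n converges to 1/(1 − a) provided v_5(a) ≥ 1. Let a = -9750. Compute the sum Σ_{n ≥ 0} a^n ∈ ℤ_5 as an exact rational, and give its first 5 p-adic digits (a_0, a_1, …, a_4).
Σ a^n = 1/(1 − a) = 1/9751;  first 5 digits = (1, 0, 0, 2, 4)

v_5(a) = 3 ≥ 1, so the series converges in ℤ_5 to 1/(1 − a) = 1/(1 − (-9750)) = 1/9751. Expand this rational in ℤ_5: compute digits iteratively via d_i = x_i mod 5, x_{i+1} = (x_i − d_i)/5. The first 5 digits are (1, 0, 0, 2, 4).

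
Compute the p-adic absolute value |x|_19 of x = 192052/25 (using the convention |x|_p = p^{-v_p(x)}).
|192052/25|_19 = 1/6859

Step 1 — compute v_19(x) by factoring powers of 19 out of the numerator and denominator: v_19(192052/25) = 3. Step 2 — apply |x|_p = p^{-v_p(x)} = 19^{-3} = 1/6859.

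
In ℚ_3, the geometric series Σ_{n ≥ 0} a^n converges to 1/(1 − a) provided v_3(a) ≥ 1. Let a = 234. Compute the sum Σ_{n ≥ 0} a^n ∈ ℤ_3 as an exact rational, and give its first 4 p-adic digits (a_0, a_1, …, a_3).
Σ a^n = 1/(1 − a) = -1/233;  first 4 digits = (1, 0, 2, 2)

v_3(a) = 2 ≥ 1, so the series converges in ℤ_3 to 1/(1 − a) = 1/(1 − 234) = -1/233. Expand this rational in ℤ_3: compute digits iteratively via d_i = x_i mod 3, x_{i+1} = (x_i − d_i)/3. The first 4 digits are (1, 0, 2, 2).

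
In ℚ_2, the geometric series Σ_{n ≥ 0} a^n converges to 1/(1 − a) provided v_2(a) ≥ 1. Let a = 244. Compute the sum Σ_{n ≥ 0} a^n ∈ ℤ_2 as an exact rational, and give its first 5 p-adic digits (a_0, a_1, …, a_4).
Σ a^n = 1/(1 − a) = -1/243;  first 5 digits = (1, 0, 1, 0, 0)

v_2(a) = 2 ≥ 1, so the series converges in ℤ_2 to 1/(1 − a) = 1/(1 − 244) = -1/243. Expand this rational in ℤ_2: compute digits iteratively via d_i = x_i mod 2, x_{i+1} = (x_i − d_i)/2. The first 5 digits are (1, 0, 1, 0, 0).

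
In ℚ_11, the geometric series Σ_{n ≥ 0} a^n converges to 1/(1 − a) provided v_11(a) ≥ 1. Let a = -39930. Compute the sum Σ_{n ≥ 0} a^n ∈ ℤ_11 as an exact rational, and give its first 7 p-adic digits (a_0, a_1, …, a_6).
Σ a^n = 1/(1 − a) = 1/39931;  first 7 digits = (1, 0, 0, 3, 8, 10, 8)

v_11(a) = 3 ≥ 1, so the series converges in ℤ_11 to 1/(1 − a) = 1/(1 − (-39930)) = 1/39931. Expand this rational in ℤ_11: compute digits iteratively via d_i = x_i mod 11, x_{i+1} = (x_i − d_i)/11. The first 7 digits are (1, 0, 0, 3, 8, 10, 8).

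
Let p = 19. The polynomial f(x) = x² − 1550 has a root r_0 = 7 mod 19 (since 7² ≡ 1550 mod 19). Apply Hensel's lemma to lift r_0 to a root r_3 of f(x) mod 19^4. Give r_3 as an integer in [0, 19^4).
r_3 = 79199 (mod 130321)

Hensel's recurrence: r_{i+1} = r_i − f(r_i)·(f′(r_i))^{-1} mod 19^{i+2}, with f′(x) = 2x. Iterate:
  r_0 = 7 (mod 19)
  r_1 = 140 (mod 361)
  r_2 = 3750 (mod 6859)
  r_3 = 79199 (mod 130321)
Final: r_3 = 79199, and one checks f(r_3) ≡ 0 mod 19^4.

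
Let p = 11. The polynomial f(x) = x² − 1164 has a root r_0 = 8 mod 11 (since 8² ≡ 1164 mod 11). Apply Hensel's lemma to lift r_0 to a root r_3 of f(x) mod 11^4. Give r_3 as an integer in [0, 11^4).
r_3 = 2043 (mod 14641)

Hensel's recurrence: r_{i+1} = r_i − f(r_i)·(f′(r_i))^{-1} mod 11^{i+2}, with f′(x) = 2x. Iterate:
  r_0 = 8 (mod 11)
  r_1 = 107 (mod 121)
  r_2 = 712 (mod 1331)
  r_3 = 2043 (mod 14641)
Final: r_3 = 2043, and one checks f(r_3) ≡ 0 mod 11^4.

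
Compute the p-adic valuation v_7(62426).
v_7(62426) = 4

v_7(n) is the largest exponent k such that 7^k divides n. Factor out: 62426 = 7^4 · 26. (Sign doesn't affect v_p.) So v_7(62426) = 4.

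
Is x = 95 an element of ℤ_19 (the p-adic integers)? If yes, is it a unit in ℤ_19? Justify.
x ∈ ℤ_19 but not a unit; v_19(x) = 1 > 0

ℤ_19 = {x ∈ ℚ_19 : v_19(x) ≥ 0} and ℤ_19^× = {x ∈ ℤ_19 : v_19(x) = 0}. Here v_19(95) = v_19(num) − v_19(den) = 1; compare against these criteria.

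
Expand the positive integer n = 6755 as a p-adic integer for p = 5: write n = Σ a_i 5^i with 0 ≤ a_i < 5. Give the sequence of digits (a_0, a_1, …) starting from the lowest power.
(a_0, a_1, …) = (0, 1, 0, 4, 0, 2)

Repeated division by 5 gives the digits low-to-high: 6755 = 1·5^1 + 4·5^3 + 2·5^5. Digit sequence: (0, 1, 0, 4, 0, 2).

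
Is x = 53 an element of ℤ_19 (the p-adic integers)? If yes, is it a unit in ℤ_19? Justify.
x ∈ ℤ_19^× (unit); v_19(x) = 0

ℤ_19 = {x ∈ ℚ_19 : v_19(x) ≥ 0} and ℤ_19^× = {x ∈ ℤ_19 : v_19(x) = 0}. Here v_19(53) = v_19(num) − v_19(den) = 0; compare against these criteria.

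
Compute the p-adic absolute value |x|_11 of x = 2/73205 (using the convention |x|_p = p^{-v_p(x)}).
|2/73205|_11 = 14641

Step 1 — compute v_11(x) by factoring powers of 11 out of the numerator and denominator: v_11(2/73205) = -4. Step 2 — apply |x|_p = p^{-v_p(x)} = 11^{4} = 14641.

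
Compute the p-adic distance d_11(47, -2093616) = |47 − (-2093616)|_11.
d_11(47, -2093616) = 1/161051

Step 1 — x − y = 47 − (-2093616) = 2093663. Step 2 — v_11(2093663) = 5 (factor: 2093663 = (11^5 · 13); the sign does not affect v_p). Step 3 — |x − y|_11 = 11^{-5} = 1/161051.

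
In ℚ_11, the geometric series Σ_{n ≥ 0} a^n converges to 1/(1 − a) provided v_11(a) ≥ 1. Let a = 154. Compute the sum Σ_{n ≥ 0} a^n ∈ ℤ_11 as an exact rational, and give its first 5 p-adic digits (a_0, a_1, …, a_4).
Σ a^n = 1/(1 − a) = -1/153;  first 5 digits = (1, 3, 10, 0, 2)

v_11(a) = 1 ≥ 1, so the series converges in ℤ_11 to 1/(1 − a) = 1/(1 − 154) = -1/153. Expand this rational in ℤ_11: compute digits iteratively via d_i = x_i mod 11, x_{i+1} = (x_i − d_i)/11. The first 5 digits are (1, 3, 10, 0, 2).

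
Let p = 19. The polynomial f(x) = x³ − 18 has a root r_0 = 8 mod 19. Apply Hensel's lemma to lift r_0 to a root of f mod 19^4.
r_3 = 121057 (mod 130321)

Hensel: r_{i+1} = r_i − f(r_i)/f′(r_i) mod 19^{i+2}, where f′(x) = 3x². Iterate:
  r_0 = 8 (mod 19)
  r_1 = 122 (mod 361)
  r_2 = 4454 (mod 6859)
  r_3 = 121057 (mod 130321)
Final: r = 121057 with f(r) ≡ 0 mod 19^4.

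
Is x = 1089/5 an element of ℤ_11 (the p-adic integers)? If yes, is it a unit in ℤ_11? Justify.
x ∈ ℤ_11 but not a unit; v_11(x) = 2 > 0

ℤ_11 = {x ∈ ℚ_11 : v_11(x) ≥ 0} and ℤ_11^× = {x ∈ ℤ_11 : v_11(x) = 0}. Here v_11(1089/5) = v_11(num) − v_11(den) = 2; compare against these criteria.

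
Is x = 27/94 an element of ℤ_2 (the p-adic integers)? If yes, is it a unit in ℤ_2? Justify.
x ∉ ℤ_2 (v_2(x) = -1 < 0)

ℤ_2 = {x ∈ ℚ_2 : v_2(x) ≥ 0} and ℤ_2^× = {x ∈ ℤ_2 : v_2(x) = 0}. Here v_2(27/94) = v_2(num) − v_2(den) = -1; compare against these criteria.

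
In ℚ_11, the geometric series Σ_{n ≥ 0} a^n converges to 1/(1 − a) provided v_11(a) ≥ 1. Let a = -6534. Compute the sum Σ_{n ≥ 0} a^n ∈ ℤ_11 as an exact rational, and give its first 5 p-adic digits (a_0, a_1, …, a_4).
Σ a^n = 1/(1 − a) = 1/6535;  first 5 digits = (1, 0, 1, 6, 0)

v_11(a) = 2 ≥ 1, so the series converges in ℤ_11 to 1/(1 − a) = 1/(1 − (-6534)) = 1/6535. Expand this rational in ℤ_11: compute digits iteratively via d_i = x_i mod 11, x_{i+1} = (x_i − d_i)/11. The first 5 digits are (1, 0, 1, 6, 0).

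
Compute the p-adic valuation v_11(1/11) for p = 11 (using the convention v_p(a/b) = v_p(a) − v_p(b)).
v_11(1/11) = -1

Factor powers of 11 from the numerator and denominator of the reduced fraction: 1 = 11^0 · 1 and 11 = 11^1 · 1. Apply v_p(a/b) = v_p(a) − v_p(b): v_11(1/11) = 0 − 1 = -1.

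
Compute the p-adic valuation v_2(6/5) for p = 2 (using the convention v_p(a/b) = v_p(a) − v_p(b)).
v_2(6/5) = 1

Factor powers of 2 from the numerator and denominator of the reduced fraction: 6 = 2^1 · 3 and 5 = 2^0 · 5. Apply v_p(a/b) = v_p(a) − v_p(b): v_2(6/5) = 1 − 0 = 1.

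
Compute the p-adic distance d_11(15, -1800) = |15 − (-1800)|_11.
d_11(15, -1800) = 1/121

Step 1 — x − y = 15 − (-1800) = 1815. Step 2 — v_11(1815) = 2 (factor: 1815 = (11^2 · 15); the sign does not affect v_p). Step 3 — |x − y|_11 = 11^{-2} = 1/121.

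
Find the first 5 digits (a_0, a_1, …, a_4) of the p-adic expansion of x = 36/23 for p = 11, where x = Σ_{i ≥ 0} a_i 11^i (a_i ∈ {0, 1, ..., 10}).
(a_0, …, a_4) = (3, 8, 5, 10, 0)

v_11(36/23) = 0 (numerator and denominator both coprime to 11), so x ∈ ℤ_11^×. Compute digits iteratively via a_i = x_i mod 11, x_{i+1} = (x_i − a_i)/11, with x_0 = x:
  x_0 = 36/23;  a_0 = 3;  x_1 = (x_0 − 3)/11 = -3/23
  x_1 = -3/23;  a_1 = 8;  x_2 = (x_1 − 8)/11 = -17/23
  x_2 = -17/23;  a_2 = 5;  x_3 = (x_2 − 5)/11 = -12/23
  x_3 = -12/23;  a_3 = 10;  x_4 = (x_3 − 10)/11 = -22/23
  x_4 = -22/23;  a_4 = 0;  x_5 = (x_4 − 0)/11 = -2/23
Digits: (3, 8, 5, 10, 0).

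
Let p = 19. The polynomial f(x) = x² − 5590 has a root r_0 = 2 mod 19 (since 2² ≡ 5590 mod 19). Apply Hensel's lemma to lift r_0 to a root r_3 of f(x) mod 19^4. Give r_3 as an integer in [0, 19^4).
r_3 = 60422 (mod 130321)

Hensel's recurrence: r_{i+1} = r_i − f(r_i)·(f′(r_i))^{-1} mod 19^{i+2}, with f′(x) = 2x. Iterate:
  r_0 = 2 (mod 19)
  r_1 = 135 (mod 361)
  r_2 = 5550 (mod 6859)
  r_3 = 60422 (mod 130321)
Final: r_3 = 60422, and one checks f(r_3) ≡ 0 mod 19^4.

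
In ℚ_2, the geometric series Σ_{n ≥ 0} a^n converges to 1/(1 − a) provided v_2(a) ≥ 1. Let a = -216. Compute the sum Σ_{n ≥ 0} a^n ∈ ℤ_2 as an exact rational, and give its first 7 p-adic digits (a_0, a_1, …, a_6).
Σ a^n = 1/(1 − a) = 1/217;  first 7 digits = (1, 0, 0, 1, 0, 1, 1)

v_2(a) = 3 ≥ 1, so the series converges in ℤ_2 to 1/(1 − a) = 1/(1 − (-216)) = 1/217. Expand this rational in ℤ_2: compute digits iteratively via d_i = x_i mod 2, x_{i+1} = (x_i − d_i)/2. The first 7 digits are (1, 0, 0, 1, 0, 1, 1).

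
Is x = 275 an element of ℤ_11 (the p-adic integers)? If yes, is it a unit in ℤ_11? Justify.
x ∈ ℤ_11 but not a unit; v_11(x) = 1 > 0

ℤ_11 = {x ∈ ℚ_11 : v_11(x) ≥ 0} and ℤ_11^× = {x ∈ ℤ_11 : v_11(x) = 0}. Here v_11(275) = v_11(num) − v_11(den) = 1; compare against these criteria.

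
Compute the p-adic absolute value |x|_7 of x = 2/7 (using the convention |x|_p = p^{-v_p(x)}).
|2/7|_7 = 7

Step 1 — compute v_7(x) by factoring powers of 7 out of the numerator and denominator: v_7(2/7) = -1. Step 2 — apply |x|_p = p^{-v_p(x)} = 7^{1} = 7.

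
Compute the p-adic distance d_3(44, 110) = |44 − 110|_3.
d_3(44, 110) = 1/3

Step 1 — x − y = 44 − 110 = -66. Step 2 — v_3(-66) = 1 (factor: -66 = −(3^1 · 22); the sign does not affect v_p). Step 3 — |x − y|_3 = 3^{-1} = 1/3.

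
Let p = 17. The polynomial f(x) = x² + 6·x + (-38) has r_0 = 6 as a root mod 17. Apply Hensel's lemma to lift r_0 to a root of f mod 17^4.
r_3 = 53437 (mod 83521)

Hensel: r_{i+1} = r_i − f(r_i)·(f′(r_i))^{-1} mod 17^{i+2}, f′(x) = 2x + 6. Iterate:
  r_0 = 6 (mod 17)
  r_1 = 261 (mod 289)
  r_2 = 4307 (mod 4913)
  r_3 = 53437 (mod 83521)
Final: r = 53437 satisfies f(r) ≡ 0 mod 17^4.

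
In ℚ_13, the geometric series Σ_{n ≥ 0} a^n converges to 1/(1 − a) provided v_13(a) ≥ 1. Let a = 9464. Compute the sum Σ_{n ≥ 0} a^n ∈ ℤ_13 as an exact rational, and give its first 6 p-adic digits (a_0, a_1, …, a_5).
Σ a^n = 1/(1 − a) = -1/9463;  first 6 digits = (1, 0, 4, 4, 3, 7)

v_13(a) = 2 ≥ 1, so the series converges in ℤ_13 to 1/(1 − a) = 1/(1 − 9464) = -1/9463. Expand this rational in ℤ_13: compute digits iteratively via d_i = x_i mod 13, x_{i+1} = (x_i − d_i)/13. The first 6 digits are (1, 0, 4, 4, 3, 7).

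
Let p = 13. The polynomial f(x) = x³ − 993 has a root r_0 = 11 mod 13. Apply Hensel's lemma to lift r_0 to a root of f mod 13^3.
r_2 = 349 (mod 2197)

Hensel: r_{i+1} = r_i − f(r_i)/f′(r_i) mod 13^{i+2}, where f′(x) = 3x². Iterate:
  r_0 = 11 (mod 13)
  r_1 = 11 (mod 169)
  r_2 = 349 (mod 2197)
Final: r = 349 with f(r) ≡ 0 mod 13^3.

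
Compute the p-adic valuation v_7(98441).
v_7(98441) = 4

v_7(n) is the largest exponent k such that 7^k divides n. Factor out: 98441 = 7^4 · 41. (Sign doesn't affect v_p.) So v_7(98441) = 4.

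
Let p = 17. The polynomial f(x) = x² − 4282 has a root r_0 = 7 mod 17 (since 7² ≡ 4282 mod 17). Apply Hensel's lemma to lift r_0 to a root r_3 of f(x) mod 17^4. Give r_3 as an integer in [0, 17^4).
r_3 = 58130 (mod 83521)

Hensel's recurrence: r_{i+1} = r_i − f(r_i)·(f′(r_i))^{-1} mod 17^{i+2}, with f′(x) = 2x. Iterate:
  r_0 = 7 (mod 17)
  r_1 = 41 (mod 289)
  r_2 = 4087 (mod 4913)
  r_3 = 58130 (mod 83521)
Final: r_3 = 58130, and one checks f(r_3) ≡ 0 mod 17^4.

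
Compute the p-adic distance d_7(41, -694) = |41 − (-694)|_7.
d_7(41, -694) = 1/49

Step 1 — x − y = 41 − (-694) = 735. Step 2 — v_7(735) = 2 (factor: 735 = (7^2 · 15); the sign does not affect v_p). Step 3 — |x − y|_7 = 7^{-2} = 1/49.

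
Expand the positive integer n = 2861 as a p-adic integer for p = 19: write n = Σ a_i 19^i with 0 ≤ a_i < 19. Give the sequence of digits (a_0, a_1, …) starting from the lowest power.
(a_0, a_1, …) = (11, 17, 7)

Repeated division by 19 gives the digits low-to-high: 2861 = 11 + 17·19^1 + 7·19^2. Digit sequence: (11, 17, 7).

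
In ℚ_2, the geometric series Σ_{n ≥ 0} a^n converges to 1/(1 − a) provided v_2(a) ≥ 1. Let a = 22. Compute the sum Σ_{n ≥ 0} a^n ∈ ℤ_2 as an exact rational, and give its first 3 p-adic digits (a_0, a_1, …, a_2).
Σ a^n = 1/(1 − a) = -1/21;  first 3 digits = (1, 1, 0)

v_2(a) = 1 ≥ 1, so the series converges in ℤ_2 to 1/(1 − a) = 1/(1 − 22) = -1/21. Expand this rational in ℤ_2: compute digits iteratively via d_i = x_i mod 2, x_{i+1} = (x_i − d_i)/2. The first 3 digits are (1, 1, 0).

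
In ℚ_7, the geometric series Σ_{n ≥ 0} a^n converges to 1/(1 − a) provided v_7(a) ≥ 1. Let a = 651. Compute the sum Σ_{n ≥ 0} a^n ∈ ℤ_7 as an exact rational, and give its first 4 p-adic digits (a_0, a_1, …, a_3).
Σ a^n = 1/(1 − a) = -1/650;  first 4 digits = (1, 2, 3, 6)

v_7(a) = 1 ≥ 1, so the series converges in ℤ_7 to 1/(1 − a) = 1/(1 − 651) = -1/650. Expand this rational in ℤ_7: compute digits iteratively via d_i = x_i mod 7, x_{i+1} = (x_i − d_i)/7. The first 4 digits are (1, 2, 3, 6).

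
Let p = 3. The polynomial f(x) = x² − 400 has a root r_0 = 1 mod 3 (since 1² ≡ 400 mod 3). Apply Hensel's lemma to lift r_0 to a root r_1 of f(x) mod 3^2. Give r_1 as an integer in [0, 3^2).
r_1 = 7 (mod 9)

Hensel's recurrence: r_{i+1} = r_i − f(r_i)·(f′(r_i))^{-1} mod 3^{i+2}, with f′(x) = 2x. Iterate:
  r_0 = 1 (mod 3)
  r_1 = 7 (mod 9)
Final: r_1 = 7, and one checks f(r_1) ≡ 0 mod 3^2.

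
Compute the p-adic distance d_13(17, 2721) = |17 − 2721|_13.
d_13(17, 2721) = 1/169

Step 1 — x − y = 17 − 2721 = -2704. Step 2 — v_13(-2704) = 2 (factor: -2704 = −(13^2 · 16); the sign does not affect v_p). Step 3 — |x − y|_13 = 13^{-2} = 1/169.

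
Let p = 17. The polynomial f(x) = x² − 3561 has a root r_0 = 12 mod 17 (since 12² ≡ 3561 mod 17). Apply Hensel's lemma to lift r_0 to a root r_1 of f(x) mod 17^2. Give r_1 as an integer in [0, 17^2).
r_1 = 46 (mod 289)

Hensel's recurrence: r_{i+1} = r_i − f(r_i)·(f′(r_i))^{-1} mod 17^{i+2}, with f′(x) = 2x. Iterate:
  r_0 = 12 (mod 17)
  r_1 = 46 (mod 289)
Final: r_1 = 46, and one checks f(r_1) ≡ 0 mod 17^2.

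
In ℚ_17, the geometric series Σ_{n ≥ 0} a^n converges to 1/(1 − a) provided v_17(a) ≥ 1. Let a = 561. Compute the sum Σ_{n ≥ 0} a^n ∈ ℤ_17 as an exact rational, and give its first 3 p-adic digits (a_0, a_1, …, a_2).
Σ a^n = 1/(1 − a) = -1/560;  first 3 digits = (1, 16, 2)

v_17(a) = 1 ≥ 1, so the series converges in ℤ_17 to 1/(1 − a) = 1/(1 − 561) = -1/560. Expand this rational in ℤ_17: compute digits iteratively via d_i = x_i mod 17, x_{i+1} = (x_i − d_i)/17. The first 3 digits are (1, 16, 2).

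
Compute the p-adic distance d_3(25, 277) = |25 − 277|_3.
d_3(25, 277) = 1/9

Step 1 — x − y = 25 − 277 = -252. Step 2 — v_3(-252) = 2 (factor: -252 = −(3^2 · 28); the sign does not affect v_p). Step 3 — |x − y|_3 = 3^{-2} = 1/9.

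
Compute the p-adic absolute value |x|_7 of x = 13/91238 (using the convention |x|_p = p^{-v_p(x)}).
|13/91238|_7 = 2401

Step 1 — compute v_7(x) by factoring powers of 7 out of the numerator and denominator: v_7(13/91238) = -4. Step 2 — apply |x|_p = p^{-v_p(x)} = 7^{4} = 2401.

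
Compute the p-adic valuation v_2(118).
v_2(118) = 1

v_2(n) is the largest exponent k such that 2^k divides n. Factor out: 118 = 2^1 · 59. (Sign doesn't affect v_p.) So v_2(118) = 1.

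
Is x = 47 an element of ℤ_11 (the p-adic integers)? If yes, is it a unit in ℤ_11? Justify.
x ∈ ℤ_11^× (unit); v_11(x) = 0

ℤ_11 = {x ∈ ℚ_11 : v_11(x) ≥ 0} and ℤ_11^× = {x ∈ ℤ_11 : v_11(x) = 0}. Here v_11(47) = v_11(num) − v_11(den) = 0; compare against these criteria.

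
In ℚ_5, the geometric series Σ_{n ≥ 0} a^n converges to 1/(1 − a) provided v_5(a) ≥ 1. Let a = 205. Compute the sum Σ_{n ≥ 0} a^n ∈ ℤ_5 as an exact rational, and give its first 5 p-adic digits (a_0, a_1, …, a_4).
Σ a^n = 1/(1 − a) = -1/204;  first 5 digits = (1, 1, 4, 3, 2)

v_5(a) = 1 ≥ 1, so the series converges in ℤ_5 to 1/(1 − a) = 1/(1 − 205) = -1/204. Expand this rational in ℤ_5: compute digits iteratively via d_i = x_i mod 5, x_{i+1} = (x_i − d_i)/5. The first 5 digits are (1, 1, 4, 3, 2).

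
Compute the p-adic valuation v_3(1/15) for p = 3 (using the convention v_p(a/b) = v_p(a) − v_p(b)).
v_3(1/15) = -1

Factor powers of 3 from the numerator and denominator of the reduced fraction: 1 = 3^0 · 1 and 15 = 3^1 · 5. Apply v_p(a/b) = v_p(a) − v_p(b): v_3(1/15) = 0 − 1 = -1.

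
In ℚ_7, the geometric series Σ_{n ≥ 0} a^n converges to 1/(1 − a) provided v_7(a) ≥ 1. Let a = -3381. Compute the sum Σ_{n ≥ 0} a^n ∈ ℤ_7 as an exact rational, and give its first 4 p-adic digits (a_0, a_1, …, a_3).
Σ a^n = 1/(1 − a) = 1/3382;  first 4 digits = (1, 0, 1, 4)

v_7(a) = 2 ≥ 1, so the series converges in ℤ_7 to 1/(1 − a) = 1/(1 − (-3381)) = 1/3382. Expand this rational in ℤ_7: compute digits iteratively via d_i = x_i mod 7, x_{i+1} = (x_i − d_i)/7. The first 4 digits are (1, 0, 1, 4).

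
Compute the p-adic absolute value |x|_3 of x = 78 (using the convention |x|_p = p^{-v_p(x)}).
|78|_3 = 1/3

Step 1 — compute v_3(x) by factoring powers of 3 out of the numerator and denominator: v_3(78) = 1. Step 2 — apply |x|_p = p^{-v_p(x)} = 3^{-1} = 1/3.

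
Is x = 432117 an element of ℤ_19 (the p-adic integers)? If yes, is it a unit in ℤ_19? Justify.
x ∈ ℤ_19 but not a unit; v_19(x) = 3 > 0

ℤ_19 = {x ∈ ℚ_19 : v_19(x) ≥ 0} and ℤ_19^× = {x ∈ ℤ_19 : v_19(x) = 0}. Here v_19(432117) = v_19(num) − v_19(den) = 3; compare against these criteria.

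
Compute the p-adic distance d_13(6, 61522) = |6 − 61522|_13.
d_13(6, 61522) = 1/2197

Step 1 — x − y = 6 − 61522 = -61516. Step 2 — v_13(-61516) = 3 (factor: -61516 = −(13^3 · 28); the sign does not affect v_p). Step 3 — |x − y|_13 = 13^{-3} = 1/2197.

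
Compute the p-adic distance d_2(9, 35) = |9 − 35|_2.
d_2(9, 35) = 1/2

Step 1 — x − y = 9 − 35 = -26. Step 2 — v_2(-26) = 1 (factor: -26 = −(2^1 · 13); the sign does not affect v_p). Step 3 — |x − y|_2 = 2^{-1} = 1/2.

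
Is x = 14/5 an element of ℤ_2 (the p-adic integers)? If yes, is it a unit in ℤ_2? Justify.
x ∈ ℤ_2 but not a unit; v_2(x) = 1 > 0

ℤ_2 = {x ∈ ℚ_2 : v_2(x) ≥ 0} and ℤ_2^× = {x ∈ ℤ_2 : v_2(x) = 0}. Here v_2(14/5) = v_2(num) − v_2(den) = 1; compare against these criteria.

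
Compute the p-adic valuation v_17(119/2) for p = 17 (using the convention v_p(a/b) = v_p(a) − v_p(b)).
v_17(119/2) = 1

Factor powers of 17 from the numerator and denominator of the reduced fraction: 119 = 17^1 · 7 and 2 = 17^0 · 2. Apply v_p(a/b) = v_p(a) − v_p(b): v_17(119/2) = 1 − 0 = 1.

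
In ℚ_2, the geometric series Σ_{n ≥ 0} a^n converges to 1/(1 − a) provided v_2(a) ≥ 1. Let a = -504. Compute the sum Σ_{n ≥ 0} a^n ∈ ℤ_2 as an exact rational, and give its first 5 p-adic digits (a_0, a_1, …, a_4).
Σ a^n = 1/(1 − a) = 1/505;  first 5 digits = (1, 0, 0, 1, 0)

v_2(a) = 3 ≥ 1, so the series converges in ℤ_2 to 1/(1 − a) = 1/(1 − (-504)) = 1/505. Expand this rational in ℤ_2: compute digits iteratively via d_i = x_i mod 2, x_{i+1} = (x_i − d_i)/2. The first 5 digits are (1, 0, 0, 1, 0).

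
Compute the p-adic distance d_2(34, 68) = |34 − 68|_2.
d_2(34, 68) = 1/2

Step 1 — x − y = 34 − 68 = -34. Step 2 — v_2(-34) = 1 (factor: -34 = −(2^1 · 17); the sign does not affect v_p). Step 3 — |x − y|_2 = 2^{-1} = 1/2.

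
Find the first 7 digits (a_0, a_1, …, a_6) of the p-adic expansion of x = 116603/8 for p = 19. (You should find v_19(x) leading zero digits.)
(a_0, …, a_6) = (0, 0, 0, 14, 16, 11, 16)

v_19(116603/8) = 3, so a_0 = ... = a_2 = 0. Factor out: x = 19^3 · u with u = 17/8 a unit in ℤ_19. Expand u iteratively via a_{v+i} = u_i mod 19, u_{i+1} = (u_i − a_{v+i})/19:
  u_0 = 17/8;  a_3 = 14;  u_1 = (u_0 − 14)/19 = -5/8
  u_1 = -5/8;  a_4 = 16;  u_2 = (u_1 − 16)/19 = -7/8
  u_2 = -7/8;  a_5 = 11;  u_3 = (u_2 − 11)/19 = -5/8
  u_3 = -5/8;  a_6 = 16;  u_4 = (u_3 − 16)/19 = -7/8
Digits: (0, 0, 0, 14, 16, 11, 16).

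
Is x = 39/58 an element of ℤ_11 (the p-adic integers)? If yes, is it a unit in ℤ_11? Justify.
x ∈ ℤ_11^× (unit); v_11(x) = 0

ℤ_11 = {x ∈ ℚ_11 : v_11(x) ≥ 0} and ℤ_11^× = {x ∈ ℤ_11 : v_11(x) = 0}. Here v_11(39/58) = v_11(num) − v_11(den) = 0; compare against these criteria.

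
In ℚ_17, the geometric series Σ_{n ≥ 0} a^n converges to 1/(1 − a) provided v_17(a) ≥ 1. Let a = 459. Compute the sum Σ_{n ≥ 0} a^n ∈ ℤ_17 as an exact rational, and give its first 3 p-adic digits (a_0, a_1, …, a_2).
Σ a^n = 1/(1 − a) = -1/458;  first 3 digits = (1, 10, 16)

v_17(a) = 1 ≥ 1, so the series converges in ℤ_17 to 1/(1 − a) = 1/(1 − 459) = -1/458. Expand this rational in ℤ_17: compute digits iteratively via d_i = x_i mod 17, x_{i+1} = (x_i − d_i)/17. The first 3 digits are (1, 10, 16).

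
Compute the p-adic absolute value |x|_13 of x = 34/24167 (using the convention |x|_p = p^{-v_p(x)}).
|34/24167|_13 = 2197

Step 1 — compute v_13(x) by factoring powers of 13 out of the numerator and denominator: v_13(34/24167) = -3. Step 2 — apply |x|_p = p^{-v_p(x)} = 13^{3} = 2197.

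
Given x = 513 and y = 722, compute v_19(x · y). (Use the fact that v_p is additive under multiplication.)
v_19(370386) = 3

v_p(x) = 1 (factor: 513 = 19^1 · 27); v_p(y) = 2 (factor: 722 = 19^2 · 2). Additivity: v_p(xy) = v_p(x) + v_p(y) = 1 + 2 = 3. (Direct check: xy = 370386 = 19^3 · (54).)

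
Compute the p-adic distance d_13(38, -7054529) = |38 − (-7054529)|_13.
d_13(38, -7054529) = 1/371293

Step 1 — x − y = 38 − (-7054529) = 7054567. Step 2 — v_13(7054567) = 5 (factor: 7054567 = (13^5 · 19); the sign does not affect v_p). Step 3 — |x − y|_13 = 13^{-5} = 1/371293.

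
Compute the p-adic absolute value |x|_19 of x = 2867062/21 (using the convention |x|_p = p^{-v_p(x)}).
|2867062/21|_19 = 1/130321

Step 1 — compute v_19(x) by factoring powers of 19 out of the numerator and denominator: v_19(2867062/21) = 4. Step 2 — apply |x|_p = p^{-v_p(x)} = 19^{-4} = 1/130321.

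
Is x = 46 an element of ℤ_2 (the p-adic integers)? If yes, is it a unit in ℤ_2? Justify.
x ∈ ℤ_2 but not a unit; v_2(x) = 1 > 0

ℤ_2 = {x ∈ ℚ_2 : v_2(x) ≥ 0} and ℤ_2^× = {x ∈ ℤ_2 : v_2(x) = 0}. Here v_2(46) = v_2(num) − v_2(den) = 1; compare against these criteria.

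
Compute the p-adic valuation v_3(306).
v_3(306) = 2

v_3(n) is the largest exponent k such that 3^k divides n. Factor out: 306 = 3^2 · 34. (Sign doesn't affect v_p.) So v_3(306) = 2.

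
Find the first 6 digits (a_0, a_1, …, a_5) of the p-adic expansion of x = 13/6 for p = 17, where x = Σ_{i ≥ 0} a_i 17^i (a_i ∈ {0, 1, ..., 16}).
(a_0, …, a_5) = (5, 14, 2, 14, 2, 14)

v_17(13/6) = 0 (numerator and denominator both coprime to 17), so x ∈ ℤ_17^×. Compute digits iteratively via a_i = x_i mod 17, x_{i+1} = (x_i − a_i)/17, with x_0 = x:
  x_0 = 13/6;  a_0 = 5;  x_1 = (x_0 − 5)/17 = -1/6
  x_1 = -1/6;  a_1 = 14;  x_2 = (x_1 − 14)/17 = -5/6
  x_2 = -5/6;  a_2 = 2;  x_3 = (x_2 − 2)/17 = -1/6
  x_3 = -1/6;  a_3 = 14;  x_4 = (x_3 − 14)/17 = -5/6
  x_4 = -5/6;  a_4 = 2;  x_5 = (x_4 − 2)/17 = -1/6
  x_5 = -1/6;  a_5 = 14;  x_6 = (x_5 − 14)/17 = -5/6
Digits: (5, 14, 2, 14, 2, 14).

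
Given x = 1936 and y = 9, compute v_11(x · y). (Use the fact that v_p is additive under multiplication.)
v_11(17424) = 2

v_p(x) = 2 (factor: 1936 = 11^2 · 16); v_p(y) = 0 (factor: 9 = 11^0 · 9). Additivity: v_p(xy) = v_p(x) + v_p(y) = 2 + 0 = 2. (Direct check: xy = 17424 = 11^2 · (144).)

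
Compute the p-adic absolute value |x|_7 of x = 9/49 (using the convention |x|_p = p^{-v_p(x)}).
|9/49|_7 = 49

Step 1 — compute v_7(x) by factoring powers of 7 out of the numerator and denominator: v_7(9/49) = -2. Step 2 — apply |x|_p = p^{-v_p(x)} = 7^{2} = 49.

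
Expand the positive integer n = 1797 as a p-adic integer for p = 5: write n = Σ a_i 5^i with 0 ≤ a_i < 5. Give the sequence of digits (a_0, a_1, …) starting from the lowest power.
(a_0, a_1, …) = (2, 4, 1, 4, 2)

Repeated division by 5 gives the digits low-to-high: 1797 = 2 + 4·5^1 + 1·5^2 + 4·5^3 + 2·5^4. Digit sequence: (2, 4, 1, 4, 2).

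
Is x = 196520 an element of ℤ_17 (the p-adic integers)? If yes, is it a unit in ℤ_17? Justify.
x ∈ ℤ_17 but not a unit; v_17(x) = 3 > 0

ℤ_17 = {x ∈ ℚ_17 : v_17(x) ≥ 0} and ℤ_17^× = {x ∈ ℤ_17 : v_17(x) = 0}. Here v_17(196520) = v_17(num) − v_17(den) = 3; compare against these criteria.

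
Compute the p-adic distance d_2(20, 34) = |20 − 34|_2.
d_2(20, 34) = 1/2

Step 1 — x − y = 20 − 34 = -14. Step 2 — v_2(-14) = 1 (factor: -14 = −(2^1 · 7); the sign does not affect v_p). Step 3 — |x − y|_2 = 2^{-1} = 1/2.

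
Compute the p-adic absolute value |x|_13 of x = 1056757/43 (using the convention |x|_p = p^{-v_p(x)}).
|1056757/43|_13 = 1/28561

Step 1 — compute v_13(x) by factoring powers of 13 out of the numerator and denominator: v_13(1056757/43) = 4. Step 2 — apply |x|_p = p^{-v_p(x)} = 13^{-4} = 1/28561.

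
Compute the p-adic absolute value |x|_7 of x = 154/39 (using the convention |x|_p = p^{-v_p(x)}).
|154/39|_7 = 1/7

Step 1 — compute v_7(x) by factoring powers of 7 out of the numerator and denominator: v_7(154/39) = 1. Step 2 — apply |x|_p = p^{-v_p(x)} = 7^{-1} = 1/7.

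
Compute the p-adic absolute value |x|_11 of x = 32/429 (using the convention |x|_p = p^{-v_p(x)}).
|32/429|_11 = 11

Step 1 — compute v_11(x) by factoring powers of 11 out of the numerator and denominator: v_11(32/429) = -1. Step 2 — apply |x|_p = p^{-v_p(x)} = 11^{1} = 11.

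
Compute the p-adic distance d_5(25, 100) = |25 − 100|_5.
d_5(25, 100) = 1/25

Step 1 — x − y = 25 − 100 = -75. Step 2 — v_5(-75) = 2 (factor: -75 = −(5^2 · 3); the sign does not affect v_p). Step 3 — |x − y|_5 = 5^{-2} = 1/25.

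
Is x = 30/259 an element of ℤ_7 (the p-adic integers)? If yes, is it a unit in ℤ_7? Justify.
x ∉ ℤ_7 (v_7(x) = -1 < 0)

ℤ_7 = {x ∈ ℚ_7 : v_7(x) ≥ 0} and ℤ_7^× = {x ∈ ℤ_7 : v_7(x) = 0}. Here v_7(30/259) = v_7(num) − v_7(den) = -1; compare against these criteria.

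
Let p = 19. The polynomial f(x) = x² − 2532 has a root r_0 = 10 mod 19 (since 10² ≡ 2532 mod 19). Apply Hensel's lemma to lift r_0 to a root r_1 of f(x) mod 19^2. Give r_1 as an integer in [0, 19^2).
r_1 = 276 (mod 361)

Hensel's recurrence: r_{i+1} = r_i − f(r_i)·(f′(r_i))^{-1} mod 19^{i+2}, with f′(x) = 2x. Iterate:
  r_0 = 10 (mod 19)
  r_1 = 276 (mod 361)
Final: r_1 = 276, and one checks f(r_1) ≡ 0 mod 19^2.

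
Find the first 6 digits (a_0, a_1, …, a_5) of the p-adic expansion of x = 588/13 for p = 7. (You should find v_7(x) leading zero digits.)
(a_0, …, a_5) = (0, 0, 2, 2, 4, 1)

v_7(588/13) = 2, so a_0 = ... = a_1 = 0. Factor out: x = 7^2 · u with u = 12/13 a unit in ℤ_7. Expand u iteratively via a_{v+i} = u_i mod 7, u_{i+1} = (u_i − a_{v+i})/7:
  u_0 = 12/13;  a_2 = 2;  u_1 = (u_0 − 2)/7 = -2/13
  u_1 = -2/13;  a_3 = 2;  u_2 = (u_1 − 2)/7 = -4/13
  u_2 = -4/13;  a_4 = 4;  u_3 = (u_2 − 4)/7 = -8/13
  u_3 = -8/13;  a_5 = 1;  u_4 = (u_3 − 1)/7 = -3/13
Digits: (0, 0, 2, 2, 4, 1).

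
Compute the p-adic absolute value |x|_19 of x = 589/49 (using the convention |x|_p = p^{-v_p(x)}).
|589/49|_19 = 1/19

Step 1 — compute v_19(x) by factoring powers of 19 out of the numerator and denominator: v_19(589/49) = 1. Step 2 — apply |x|_p = p^{-v_p(x)} = 19^{-1} = 1/19.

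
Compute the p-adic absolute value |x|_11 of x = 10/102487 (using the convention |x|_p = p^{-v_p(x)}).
|10/102487|_11 = 14641

Step 1 — compute v_11(x) by factoring powers of 11 out of the numerator and denominator: v_11(10/102487) = -4. Step 2 — apply |x|_p = p^{-v_p(x)} = 11^{4} = 14641.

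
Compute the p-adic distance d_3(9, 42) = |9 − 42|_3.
d_3(9, 42) = 1/3

Step 1 — x − y = 9 − 42 = -33. Step 2 — v_3(-33) = 1 (factor: -33 = −(3^1 · 11); the sign does not affect v_p). Step 3 — |x − y|_3 = 3^{-1} = 1/3.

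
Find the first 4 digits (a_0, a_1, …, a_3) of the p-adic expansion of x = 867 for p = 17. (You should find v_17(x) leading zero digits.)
(a_0, …, a_3) = (0, 0, 3, 0)

v_17(867) = 2, so a_0 = ... = a_1 = 0. Factor out: x = 17^2 · u with u = 3 a unit in ℤ_17. Expand u iteratively via a_{v+i} = u_i mod 17, u_{i+1} = (u_i − a_{v+i})/17:
  u_0 = 3;  a_2 = 3;  u_1 = (u_0 − 3)/17 = 0
  u_1 = 0;  a_3 = 0;  u_2 = (u_1 − 0)/17 = 0
Digits: (0, 0, 3, 0).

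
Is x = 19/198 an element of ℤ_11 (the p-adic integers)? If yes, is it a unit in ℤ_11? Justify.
x ∉ ℤ_11 (v_11(x) = -1 < 0)

ℤ_11 = {x ∈ ℚ_11 : v_11(x) ≥ 0} and ℤ_11^× = {x ∈ ℤ_11 : v_11(x) = 0}. Here v_11(19/198) = v_11(num) − v_11(den) = -1; compare against these criteria.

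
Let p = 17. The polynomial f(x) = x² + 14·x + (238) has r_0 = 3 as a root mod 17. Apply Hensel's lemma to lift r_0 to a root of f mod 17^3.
r_2 = 3182 (mod 4913)

Hensel: r_{i+1} = r_i − f(r_i)·(f′(r_i))^{-1} mod 17^{i+2}, f′(x) = 2x + 14. Iterate:
  r_0 = 3 (mod 17)
  r_1 = 3 (mod 289)
  r_2 = 3182 (mod 4913)
Final: r = 3182 satisfies f(r) ≡ 0 mod 17^3.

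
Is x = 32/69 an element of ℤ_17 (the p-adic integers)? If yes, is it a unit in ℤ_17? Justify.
x ∈ ℤ_17^× (unit); v_17(x) = 0

ℤ_17 = {x ∈ ℚ_17 : v_17(x) ≥ 0} and ℤ_17^× = {x ∈ ℤ_17 : v_17(x) = 0}. Here v_17(32/69) = v_17(num) − v_17(den) = 0; compare against these criteria.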